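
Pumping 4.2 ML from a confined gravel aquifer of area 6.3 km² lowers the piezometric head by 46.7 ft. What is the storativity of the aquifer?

S ≈ 4.7 × 10^-5

A = 6.3 km² = 6.3 × 10^6 m²
Δh = 46.7 ft = 14.23 m
ΔV = 4.2 ML = 4200 m³
S = ΔV / (A × Δh) = 4200 m³ / (6.3 × 10^6 m² × 14.23 m) = 4.684 × 10^-5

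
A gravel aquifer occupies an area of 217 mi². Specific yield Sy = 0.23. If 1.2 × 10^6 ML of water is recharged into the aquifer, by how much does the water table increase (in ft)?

A = 217 mi² = 5.62 × 10^8 m²
ΔV = 1.2 × 10^6 ML = 1.2 × 10^9 m³
Δh = ΔV / (Sy × A) = 1.2 × 10^9 m³ / (0.23 × 5.62 × 10^8 m²) = 9.283 m
Δh = 9.283 m = 30.46 ft

Δh ≈ 30.5 ft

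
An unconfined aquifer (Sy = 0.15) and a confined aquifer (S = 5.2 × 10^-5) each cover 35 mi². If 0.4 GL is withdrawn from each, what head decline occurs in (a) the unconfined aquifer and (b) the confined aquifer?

Δh_u ≈ 0.0294 m; Δh_c ≈ 84.9 m

A = 35 mi² = 9.065 × 10^7 m²
ΔV = 0.4 GL = 4 × 10^5 m³
Unconfined: Δh_u = ΔV/(Sy·A) = 4 × 10^5/(0.15 × 9.065 × 10^7) = 0.02942 m
Confined: Δh_c = ΔV/(S·A) = 4 × 10^5/(5.2 × 10^-5 × 9.065 × 10^7) = 84.86 m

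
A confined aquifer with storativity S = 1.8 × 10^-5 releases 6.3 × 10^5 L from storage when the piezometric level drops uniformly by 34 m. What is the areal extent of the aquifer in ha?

ΔV = 6.3 × 10^5 L = 630 m³
A = ΔV / (S × Δh) = 630 / (1.8 × 10^-5 × 34) = 1.029 × 10^6 m²
A = 1.029 × 10^6 m² = 102.9 ha

A ≈ 103 ha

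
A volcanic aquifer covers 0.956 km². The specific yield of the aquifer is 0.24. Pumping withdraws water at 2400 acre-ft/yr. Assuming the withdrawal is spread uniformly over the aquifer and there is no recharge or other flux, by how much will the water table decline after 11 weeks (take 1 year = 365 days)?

A = 0.956 km² = 9.56 × 10^5 m²
Q = 2400 acre-ft/yr = 8111 m³/d
t = 11 weeks = 77 d
ΔV = Q × t = 8111 m³/d × 77 d = 6.245 × 10^5 m³
Δh = ΔV / (Sy × A) = 6.245 × 10^5 / (0.24 × 9.56 × 10^5) = 2.722 m

Δh ≈ 2.72 m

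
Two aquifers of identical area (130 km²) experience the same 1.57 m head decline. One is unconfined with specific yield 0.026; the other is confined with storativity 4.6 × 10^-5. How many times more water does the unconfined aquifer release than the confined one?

A = 130 km² = 1.3 × 10^8 m²
Unconfined: ΔV_u = Sy × A × Δh = 0.026 × 1.3 × 10^8 × 1.57 = 5.307 × 10^6 m³
Confined: ΔV_c = S × A × Δh = 4.6 × 10^-5 × 1.3 × 10^8 × 1.57 = 9389 m³
Ratio = ΔV_u / ΔV_c = Sy / S = 0.026 / 4.6 × 10^-5 = 565.2

ΔV_u / ΔV_c ≈ 565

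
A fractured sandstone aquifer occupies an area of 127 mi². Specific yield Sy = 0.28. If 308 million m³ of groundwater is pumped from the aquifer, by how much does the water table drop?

A = 127 mi² = 3.289 × 10^8 m²
ΔV = 308 million m³ = 3.08 × 10^8 m³
Δh = ΔV / (Sy × A) = 3.08 × 10^8 m³ / (0.28 × 3.289 × 10^8 m²) = 3.344 m

Δh ≈ 3.34 m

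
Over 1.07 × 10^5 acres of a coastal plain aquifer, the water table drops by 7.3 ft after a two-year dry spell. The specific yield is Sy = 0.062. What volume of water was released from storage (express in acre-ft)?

ΔV ≈ 48400 acre-ft

A = 1.07 × 10^5 acres = 4.33 × 10^8 m²
Δh = 7.3 ft = 2.225 m
ΔV = Sy × A × Δh = 0.062 × 4.33 × 10^8 m² × 2.225 m = 5.974 × 10^7 m³
ΔV = 5.974 × 10^7 m³ = 48430 acre-ft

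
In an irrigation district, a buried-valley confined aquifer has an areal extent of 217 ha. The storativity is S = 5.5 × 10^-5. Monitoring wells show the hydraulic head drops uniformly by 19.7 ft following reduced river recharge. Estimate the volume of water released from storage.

A = 217 ha = 2.17 × 10^6 m²
Δh = 19.7 ft = 6.005 m
ΔV = S × A × Δh = 5.5 × 10^-5 × 2.17 × 10^6 m² × 6.005 m = 716.6 m³

ΔV ≈ 717 m³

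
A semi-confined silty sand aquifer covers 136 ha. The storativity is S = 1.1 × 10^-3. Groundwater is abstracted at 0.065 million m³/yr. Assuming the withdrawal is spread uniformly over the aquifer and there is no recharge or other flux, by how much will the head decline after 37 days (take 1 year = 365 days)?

A = 136 ha = 1.36 × 10^6 m²
Q = 0.065 million m³/yr = 178.1 m³/d
ΔV = Q × t = 178.1 m³/d × 37 d = 6589 m³
Δh = ΔV / (S × A) = 6589 / (0.0011 × 1.36 × 10^6) = 4.404 m

Δh ≈ 4.4 m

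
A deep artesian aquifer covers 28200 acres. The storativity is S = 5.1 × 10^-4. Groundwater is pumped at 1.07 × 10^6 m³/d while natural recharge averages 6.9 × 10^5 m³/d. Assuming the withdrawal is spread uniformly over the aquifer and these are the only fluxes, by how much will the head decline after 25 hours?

A = 28200 acres = 1.141 × 10^8 m²
Net abstraction = 1.07 × 10^6 − 6.9 × 10^5 = 3.8 × 10^5 m³/d
t = 25 hours = 1.042 d
ΔV = Q × t = 3.8 × 10^5 m³/d × 1.042 d = 3.958 × 10^5 m³
Δh = ΔV / (S × A) = 3.958 × 10^5 / (5.1 × 10^-4 × 1.141 × 10^8) = 6.801 m

Δh ≈ 6.8 m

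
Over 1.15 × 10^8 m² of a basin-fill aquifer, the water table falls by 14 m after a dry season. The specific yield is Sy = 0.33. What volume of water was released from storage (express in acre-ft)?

ΔV = Sy × A × Δh = 0.33 × 1.15 × 10^8 m² × 14 m = 5.313 × 10^8 m³
ΔV = 5.313 × 10^8 m³ = 4.307 × 10^5 acre-ft

ΔV ≈ 4.31 × 10^5 acre-ft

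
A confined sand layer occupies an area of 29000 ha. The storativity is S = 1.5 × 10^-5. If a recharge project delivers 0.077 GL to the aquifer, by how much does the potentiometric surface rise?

A = 29000 ha = 2.9 × 10^8 m²
ΔV = 0.077 GL = 77000 m³
Δh = ΔV / (S × A) = 77000 m³ / (1.5 × 10^-5 × 2.9 × 10^8 m²) = 17.7 m

Δh ≈ 17.7 m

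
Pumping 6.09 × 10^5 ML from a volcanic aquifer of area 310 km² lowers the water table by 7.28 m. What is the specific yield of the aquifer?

A = 310 km² = 3.1 × 10^8 m²
ΔV = 6.09 × 10^5 ML = 6.09 × 10^8 m³
Sy = ΔV / (A × Δh) = 6.09 × 10^8 m³ / (3.1 × 10^8 m² × 7.28 m) = 0.2699

Sy ≈ 0.27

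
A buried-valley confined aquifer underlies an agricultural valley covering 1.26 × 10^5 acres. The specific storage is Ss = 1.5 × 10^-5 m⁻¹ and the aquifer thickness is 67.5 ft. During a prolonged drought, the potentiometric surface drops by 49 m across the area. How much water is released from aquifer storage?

ΔV ≈ 7.71 × 10^6 m³

b = 67.5 ft = 20.57 m
S = Ss × b = 1.5 × 10^-5 m⁻¹ × 20.57 m = 3.086 × 10^-4
A = 1.26 × 10^5 acres = 5.099 × 10^8 m²
ΔV = S × A × Δh = 3.086 × 10^-4 × 5.099 × 10^8 m² × 49 m = 7.711 × 10^6 m³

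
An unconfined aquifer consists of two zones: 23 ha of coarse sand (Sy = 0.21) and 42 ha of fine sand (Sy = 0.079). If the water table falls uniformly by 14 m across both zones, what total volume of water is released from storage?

ΔV ≈ 1.14 × 10^6 m³

A₁ = 23 ha = 2.3 × 10^5 m²; A₂ = 42 ha = 4.2 × 10^5 m²
ΔV₁ = 0.21 × 2.3 × 10^5 × 14 = 6.762 × 10^5 m³
ΔV₂ = 0.079 × 4.2 × 10^5 × 14 = 4.645 × 10^5 m³
ΔV = ΔV₁ + ΔV₂ = 1.141 × 10^6 m³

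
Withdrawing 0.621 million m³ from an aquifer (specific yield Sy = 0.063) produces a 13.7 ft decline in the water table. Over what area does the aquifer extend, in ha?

A ≈ 236 ha

Δh = 13.7 ft = 4.176 m
ΔV = 0.621 million m³ = 6.21 × 10^5 m³
A = ΔV / (Sy × Δh) = 6.21 × 10^5 / (0.063 × 4.176) = 2.361 × 10^6 m²
A = 2.361 × 10^6 m² = 236.1 ha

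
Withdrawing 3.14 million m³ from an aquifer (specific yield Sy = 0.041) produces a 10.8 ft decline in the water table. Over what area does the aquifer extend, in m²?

A ≈ 2.33 × 10^7 m²

Δh = 10.8 ft = 3.292 m
ΔV = 3.14 million m³ = 3.14 × 10^6 m³
A = ΔV / (Sy × Δh) = 3.14 × 10^6 / (0.041 × 3.292) = 2.327 × 10^7 m²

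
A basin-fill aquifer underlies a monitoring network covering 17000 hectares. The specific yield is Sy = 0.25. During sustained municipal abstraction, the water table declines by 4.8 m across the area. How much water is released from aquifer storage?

A = 17000 hectares = 1.7 × 10^8 m²
ΔV = Sy × A × Δh = 0.25 × 1.7 × 10^8 m² × 4.8 m = 2.04 × 10^8 m³

ΔV ≈ 2.04 × 10^8 m³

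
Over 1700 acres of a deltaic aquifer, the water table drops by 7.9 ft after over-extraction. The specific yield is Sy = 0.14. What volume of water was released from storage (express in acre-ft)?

ΔV ≈ 1880 acre-ft

A = 1700 acres = 6.88 × 10^6 m²
Δh = 7.9 ft = 2.408 m
ΔV = Sy × A × Δh = 0.14 × 6.88 × 10^6 m² × 2.408 m = 2.319 × 10^6 m³
ΔV = 2.319 × 10^6 m³ = 1880 acre-ft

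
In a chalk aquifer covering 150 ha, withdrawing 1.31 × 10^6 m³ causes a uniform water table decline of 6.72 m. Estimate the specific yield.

A = 150 ha = 1.5 × 10^6 m²
Sy = ΔV / (A × Δh) = 1.31 × 10^6 m³ / (1.5 × 10^6 m² × 6.72 m) = 0.13

Sy ≈ 0.13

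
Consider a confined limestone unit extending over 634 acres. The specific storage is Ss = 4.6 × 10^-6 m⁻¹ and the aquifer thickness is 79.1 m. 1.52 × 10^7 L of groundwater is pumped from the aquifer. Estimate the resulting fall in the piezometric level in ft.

S = Ss × b = 4.6 × 10^-6 m⁻¹ × 79.1 m = 3.639 × 10^-4
A = 634 acres = 2.566 × 10^6 m²
ΔV = 1.52 × 10^7 L = 15200 m³
Δh = ΔV / (S × A) = 15200 m³ / (3.639 × 10^-4 × 2.566 × 10^6 m²) = 16.28 m
Δh = 16.28 m = 53.42 ft

Δh ≈ 53.4 ft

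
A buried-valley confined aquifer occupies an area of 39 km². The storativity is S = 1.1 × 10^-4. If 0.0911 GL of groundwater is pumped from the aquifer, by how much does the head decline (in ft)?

Δh ≈ 69.7 ft

A = 39 km² = 3.9 × 10^7 m²
ΔV = 0.0911 GL = 91100 m³
Δh = ΔV / (S × A) = 91100 m³ / (1.1 × 10^-4 × 3.9 × 10^7 m²) = 21.24 m
Δh = 21.24 m = 69.67 ft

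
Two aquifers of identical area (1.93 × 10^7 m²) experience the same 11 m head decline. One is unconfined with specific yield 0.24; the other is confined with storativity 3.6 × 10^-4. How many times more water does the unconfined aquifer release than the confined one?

Unconfined: ΔV_u = Sy × A × Δh = 0.24 × 1.93 × 10^7 × 11 = 5.095 × 10^7 m³
Confined: ΔV_c = S × A × Δh = 3.6 × 10^-4 × 1.93 × 10^7 × 11 = 76430 m³
Ratio = ΔV_u / ΔV_c = Sy / S = 0.24 / 3.6 × 10^-4 = 666.7

ΔV_u / ΔV_c ≈ 667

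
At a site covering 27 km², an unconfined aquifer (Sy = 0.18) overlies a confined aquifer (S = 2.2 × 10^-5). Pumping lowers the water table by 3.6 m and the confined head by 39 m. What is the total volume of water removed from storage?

A = 27 km² = 2.7 × 10^7 m²
Unconfined: ΔV_u = Sy × A × Δh_u = 0.18 × 2.7 × 10^7 × 3.6 = 1.75 × 10^7 m³
Confined: ΔV_c = S × A × Δh_c = 2.2 × 10^-5 × 2.7 × 10^7 × 39 = 23170 m³
Total ΔV = 1.75 × 10^7 + 23170 = 1.752 × 10^7 m³

ΔV ≈ 1.75 × 10^7 m³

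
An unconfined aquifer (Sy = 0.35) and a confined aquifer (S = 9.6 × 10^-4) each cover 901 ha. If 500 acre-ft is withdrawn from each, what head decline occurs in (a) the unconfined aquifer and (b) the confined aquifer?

Δh_u ≈ 0.196 m; Δh_c ≈ 71.3 m

A = 901 ha = 9.01 × 10^6 m²
ΔV = 500 acre-ft = 6.167 × 10^5 m³
Unconfined: Δh_u = ΔV/(Sy·A) = 6.167 × 10^5/(0.35 × 9.01 × 10^6) = 0.1956 m
Confined: Δh_c = ΔV/(S·A) = 6.167 × 10^5/(9.6 × 10^-4 × 9.01 × 10^6) = 71.3 m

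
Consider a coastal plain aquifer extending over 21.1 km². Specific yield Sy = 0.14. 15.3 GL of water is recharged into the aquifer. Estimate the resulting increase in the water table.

Δh ≈ 5.18 m

A = 21.1 km² = 2.11 × 10^7 m²
ΔV = 15.3 GL = 1.53 × 10^7 m³
Δh = ΔV / (Sy × A) = 1.53 × 10^7 m³ / (0.14 × 2.11 × 10^7 m²) = 5.179 m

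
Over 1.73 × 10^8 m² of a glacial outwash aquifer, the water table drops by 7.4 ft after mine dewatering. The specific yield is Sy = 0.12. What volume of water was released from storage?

ΔV ≈ 4.68 × 10^7 m³

Δh = 7.4 ft = 2.256 m
ΔV = Sy × A × Δh = 0.12 × 1.73 × 10^8 m² × 2.256 m = 4.682 × 10^7 m³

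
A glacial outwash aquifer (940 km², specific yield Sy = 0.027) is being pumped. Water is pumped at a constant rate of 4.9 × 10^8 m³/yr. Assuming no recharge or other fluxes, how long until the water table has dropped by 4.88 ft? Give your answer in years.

t ≈ 0.077 years

A = 940 km² = 9.4 × 10^8 m²
Δh = 4.88 ft = 1.487 m
ΔV = Sy × A × Δh = 0.027 × 9.4 × 10^8 × 1.487 = 3.775 × 10^7 m³
Q = 4.9 × 10^8 m³/yr = 1.342 × 10^6 m³/d
t = ΔV / Q = 3.775 × 10^7 m³ / 1.342 × 10^6 m³/d = 28.12 d
t = 28.12 d ≈ 0.07704 years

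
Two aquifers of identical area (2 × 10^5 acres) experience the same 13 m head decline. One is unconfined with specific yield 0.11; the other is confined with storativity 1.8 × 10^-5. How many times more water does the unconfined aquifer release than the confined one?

ΔV_u / ΔV_c ≈ 6110

A = 2 × 10^5 acres = 8.094 × 10^8 m²
Unconfined: ΔV_u = Sy × A × Δh = 0.11 × 8.094 × 10^8 × 13 = 1.157 × 10^9 m³
Confined: ΔV_c = S × A × Δh = 1.8 × 10^-5 × 8.094 × 10^8 × 13 = 1.894 × 10^5 m³
Ratio = ΔV_u / ΔV_c = Sy / S = 0.11 / 1.8 × 10^-5 = 6111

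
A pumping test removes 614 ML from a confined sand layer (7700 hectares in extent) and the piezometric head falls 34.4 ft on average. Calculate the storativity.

S ≈ 7.6 × 10^-4

A = 7700 hectares = 7.7 × 10^7 m²
Δh = 34.4 ft = 10.49 m
ΔV = 614 ML = 6.14 × 10^5 m³
S = ΔV / (A × Δh) = 6.14 × 10^5 m³ / (7.7 × 10^7 m² × 10.49 m) = 7.605 × 10^-4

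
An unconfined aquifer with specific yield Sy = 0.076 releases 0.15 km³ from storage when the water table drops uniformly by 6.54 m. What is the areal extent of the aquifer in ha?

A ≈ 30200 ha

ΔV = 0.15 km³ = 1.5 × 10^8 m³
A = ΔV / (Sy × Δh) = 1.5 × 10^8 / (0.076 × 6.54) = 3.018 × 10^8 m²
A = 3.018 × 10^8 m² = 30180 ha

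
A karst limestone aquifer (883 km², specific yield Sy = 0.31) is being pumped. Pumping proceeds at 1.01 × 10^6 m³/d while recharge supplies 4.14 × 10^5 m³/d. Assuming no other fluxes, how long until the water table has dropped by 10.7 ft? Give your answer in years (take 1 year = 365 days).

t ≈ 4.1 years

A = 883 km² = 8.83 × 10^8 m²
Δh = 10.7 ft = 3.261 m
ΔV = Sy × A × Δh = 0.31 × 8.83 × 10^8 × 3.261 = 8.927 × 10^8 m³
Net withdrawal = 1.01 × 10^6 − 4.14 × 10^5 = 5.96 × 10^5 m³/d
t = ΔV / Q = 8.927 × 10^8 m³ / 5.96 × 10^5 m³/d = 1498 d
t = 1498 d ≈ 4.104 years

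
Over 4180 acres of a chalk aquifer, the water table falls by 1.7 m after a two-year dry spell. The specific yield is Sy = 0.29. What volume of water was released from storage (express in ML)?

ΔV ≈ 8340 ML

A = 4180 acres = 1.692 × 10^7 m²
ΔV = Sy × A × Δh = 0.29 × 1.692 × 10^7 m² × 1.7 m = 8.34 × 10^6 m³
ΔV = 8.34 × 10^6 m³ = 8340 ML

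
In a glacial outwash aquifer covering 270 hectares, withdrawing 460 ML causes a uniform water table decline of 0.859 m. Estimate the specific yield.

A = 270 hectares = 2.7 × 10^6 m²
ΔV = 460 ML = 4.6 × 10^5 m³
Sy = ΔV / (A × Δh) = 4.6 × 10^5 m³ / (2.7 × 10^6 m² × 0.859 m) = 0.1983

Sy ≈ 0.2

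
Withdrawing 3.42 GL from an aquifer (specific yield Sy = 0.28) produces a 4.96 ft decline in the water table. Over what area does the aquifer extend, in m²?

A ≈ 8.08 × 10^6 m²

Δh = 4.96 ft = 1.512 m
ΔV = 3.42 GL = 3.42 × 10^6 m³
A = ΔV / (Sy × Δh) = 3.42 × 10^6 / (0.28 × 1.512) = 8.079 × 10^6 m²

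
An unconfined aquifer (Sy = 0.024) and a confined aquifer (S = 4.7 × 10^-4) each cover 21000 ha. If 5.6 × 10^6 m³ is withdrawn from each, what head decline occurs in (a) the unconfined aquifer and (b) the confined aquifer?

Δh_u ≈ 1.11 m; Δh_c ≈ 56.7 m

A = 21000 ha = 2.1 × 10^8 m²
Unconfined: Δh_u = ΔV/(Sy·A) = 5.6 × 10^6/(0.024 × 2.1 × 10^8) = 1.111 m
Confined: Δh_c = ΔV/(S·A) = 5.6 × 10^6/(4.7 × 10^-4 × 2.1 × 10^8) = 56.74 m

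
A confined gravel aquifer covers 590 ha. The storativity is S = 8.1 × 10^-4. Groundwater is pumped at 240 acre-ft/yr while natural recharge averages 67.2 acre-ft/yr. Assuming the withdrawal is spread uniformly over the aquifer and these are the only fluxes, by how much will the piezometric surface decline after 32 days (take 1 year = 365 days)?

A = 590 ha = 5.9 × 10^6 m²
Net abstraction = 240 − 67.2 = 172.8 acre-ft/yr
Q_net = 172.8 acre-ft/yr = 584 m³/d
ΔV = Q × t = 584 m³/d × 32 d = 18690 m³
Δh = ΔV / (S × A) = 18690 / (8.1 × 10^-4 × 5.9 × 10^6) = 3.91 m

Δh ≈ 3.91 m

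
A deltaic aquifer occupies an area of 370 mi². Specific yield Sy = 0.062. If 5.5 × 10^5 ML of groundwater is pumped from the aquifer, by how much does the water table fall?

A = 370 mi² = 9.583 × 10^8 m²
ΔV = 5.5 × 10^5 ML = 5.5 × 10^8 m³
Δh = ΔV / (Sy × A) = 5.5 × 10^8 m³ / (0.062 × 9.583 × 10^8 m²) = 9.257 m

Δh ≈ 9.26 m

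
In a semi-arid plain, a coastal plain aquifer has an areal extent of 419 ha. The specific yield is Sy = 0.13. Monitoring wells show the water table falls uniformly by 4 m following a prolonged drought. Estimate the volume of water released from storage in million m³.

A = 419 ha = 4.19 × 10^6 m²
ΔV = Sy × A × Δh = 0.13 × 4.19 × 10^6 m² × 4 m = 2.179 × 10^6 m³
ΔV = 2.179 × 10^6 m³ = 2.179 million m³

ΔV ≈ 2.18 million m³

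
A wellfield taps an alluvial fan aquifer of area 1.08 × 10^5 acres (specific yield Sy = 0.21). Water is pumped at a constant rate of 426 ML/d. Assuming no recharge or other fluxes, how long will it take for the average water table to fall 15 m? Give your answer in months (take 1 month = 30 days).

t ≈ 108 months

A = 1.08 × 10^5 acres = 4.371 × 10^8 m²
ΔV = Sy × A × Δh = 0.21 × 4.371 × 10^8 × 15 = 1.377 × 10^9 m³
Q = 426 ML/d = 4.26 × 10^5 m³/d
t = ΔV / Q = 1.377 × 10^9 m³ / 4.26 × 10^5 m³/d = 3232 d
t = 3232 d ≈ 107.7 months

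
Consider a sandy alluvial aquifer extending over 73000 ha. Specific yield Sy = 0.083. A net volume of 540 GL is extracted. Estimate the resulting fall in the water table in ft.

Δh ≈ 29.2 ft

A = 73000 ha = 7.3 × 10^8 m²
ΔV = 540 GL = 5.4 × 10^8 m³
Δh = ΔV / (Sy × A) = 5.4 × 10^8 m³ / (0.083 × 7.3 × 10^8 m²) = 8.912 m
Δh = 8.912 m = 29.24 ft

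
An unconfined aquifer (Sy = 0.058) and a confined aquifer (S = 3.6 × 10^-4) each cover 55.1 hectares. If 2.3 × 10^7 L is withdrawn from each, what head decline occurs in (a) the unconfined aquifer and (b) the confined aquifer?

Δh_u ≈ 0.72 m; Δh_c ≈ 116 m

A = 55.1 hectares = 5.51 × 10^5 m²
ΔV = 2.3 × 10^7 L = 23000 m³
Unconfined: Δh_u = ΔV/(Sy·A) = 23000/(0.058 × 5.51 × 10^5) = 0.7197 m
Confined: Δh_c = ΔV/(S·A) = 23000/(3.6 × 10^-4 × 5.51 × 10^5) = 116 m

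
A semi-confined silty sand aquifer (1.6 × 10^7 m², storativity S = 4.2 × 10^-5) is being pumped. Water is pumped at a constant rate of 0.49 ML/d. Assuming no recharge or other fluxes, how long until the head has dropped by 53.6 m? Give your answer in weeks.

t ≈ 10.5 weeks

ΔV = S × A × Δh = 4.2 × 10^-5 × 1.6 × 10^7 × 53.6 = 36020 m³
Q = 0.49 ML/d = 490 m³/d
t = ΔV / Q = 36020 m³ / 490 m³/d = 73.51 d
t = 73.51 d ≈ 10.5 weeks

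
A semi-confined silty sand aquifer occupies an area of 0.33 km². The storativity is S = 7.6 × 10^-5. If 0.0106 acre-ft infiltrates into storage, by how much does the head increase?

A = 0.33 km² = 3.3 × 10^5 m²
ΔV = 0.0106 acre-ft = 13.07 m³
Δh = ΔV / (S × A) = 13.07 m³ / (7.6 × 10^-5 × 3.3 × 10^5 m²) = 0.5213 m

Δh ≈ 0.521 m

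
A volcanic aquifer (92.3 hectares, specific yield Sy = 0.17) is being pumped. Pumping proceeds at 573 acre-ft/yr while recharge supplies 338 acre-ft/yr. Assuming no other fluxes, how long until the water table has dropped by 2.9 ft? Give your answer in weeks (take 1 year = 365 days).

t ≈ 24.9 weeks

A = 92.3 hectares = 9.23 × 10^5 m²
Δh = 2.9 ft = 0.8839 m
ΔV = Sy × A × Δh = 0.17 × 9.23 × 10^5 × 0.8839 = 1.387 × 10^5 m³
Net withdrawal = 573 − 338 = 235 acre-ft/yr = 794.2 m³/d
t = ΔV / Q = 1.387 × 10^5 m³ / 794.2 m³/d = 174.6 d
t = 174.6 d ≈ 24.95 weeks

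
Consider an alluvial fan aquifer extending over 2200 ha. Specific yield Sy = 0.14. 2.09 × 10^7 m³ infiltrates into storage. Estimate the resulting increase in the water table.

A = 2200 ha = 2.2 × 10^7 m²
Δh = ΔV / (Sy × A) = 2.09 × 10^7 m³ / (0.14 × 2.2 × 10^7 m²) = 6.786 m

Δh ≈ 6.79 m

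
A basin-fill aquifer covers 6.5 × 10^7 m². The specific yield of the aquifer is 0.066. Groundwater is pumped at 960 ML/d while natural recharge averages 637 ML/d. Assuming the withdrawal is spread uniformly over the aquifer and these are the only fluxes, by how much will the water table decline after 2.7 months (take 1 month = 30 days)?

Net abstraction = 960 − 637 = 323 ML/d
Q_net = 323 ML/d = 3.23 × 10^5 m³/d
t = 2.7 months = 81 d
ΔV = Q × t = 3.23 × 10^5 m³/d × 81 d = 2.616 × 10^7 m³
Δh = ΔV / (Sy × A) = 2.616 × 10^7 / (0.066 × 6.5 × 10^7) = 6.099 m

Δh ≈ 6.1 m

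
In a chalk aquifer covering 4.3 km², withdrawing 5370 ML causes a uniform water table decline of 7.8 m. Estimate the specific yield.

Sy ≈ 0.16

A = 4.3 km² = 4.3 × 10^6 m²
ΔV = 5370 ML = 5.37 × 10^6 m³
Sy = ΔV / (A × Δh) = 5.37 × 10^6 m³ / (4.3 × 10^6 m² × 7.8 m) = 0.1601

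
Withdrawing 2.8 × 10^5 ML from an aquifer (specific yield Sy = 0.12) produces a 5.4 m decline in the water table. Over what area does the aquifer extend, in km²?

ΔV = 2.8 × 10^5 ML = 2.8 × 10^8 m³
A = ΔV / (Sy × Δh) = 2.8 × 10^8 / (0.12 × 5.4) = 4.321 × 10^8 m²
A = 4.321 × 10^8 m² = 432.1 km²

A ≈ 432 km²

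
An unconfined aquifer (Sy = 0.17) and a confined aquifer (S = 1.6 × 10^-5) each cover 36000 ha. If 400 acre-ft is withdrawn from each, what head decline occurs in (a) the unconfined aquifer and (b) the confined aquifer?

A = 36000 ha = 3.6 × 10^8 m²
ΔV = 400 acre-ft = 4.934 × 10^5 m³
Unconfined: Δh_u = ΔV/(Sy·A) = 4.934 × 10^5/(0.17 × 3.6 × 10^8) = 0.008062 m
Confined: Δh_c = ΔV/(S·A) = 4.934 × 10^5/(1.6 × 10^-5 × 3.6 × 10^8) = 85.66 m

Δh_u ≈ 0.00806 m; Δh_c ≈ 85.7 m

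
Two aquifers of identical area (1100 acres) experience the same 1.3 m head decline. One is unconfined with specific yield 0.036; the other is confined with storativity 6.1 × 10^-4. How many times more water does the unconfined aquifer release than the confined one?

ΔV_u / ΔV_c ≈ 59

A = 1100 acres = 4.452 × 10^6 m²
Unconfined: ΔV_u = Sy × A × Δh = 0.036 × 4.452 × 10^6 × 1.3 = 2.083 × 10^5 m³
Confined: ΔV_c = S × A × Δh = 6.1 × 10^-4 × 4.452 × 10^6 × 1.3 = 3530 m³
Ratio = ΔV_u / ΔV_c = Sy / S = 0.036 / 6.1 × 10^-4 = 59.02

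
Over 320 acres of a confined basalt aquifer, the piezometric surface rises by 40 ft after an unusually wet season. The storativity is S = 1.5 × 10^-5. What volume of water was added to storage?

A = 320 acres = 1.295 × 10^6 m²
Δh = 40 ft = 12.19 m
ΔV = S × A × Δh = 1.5 × 10^-5 × 1.295 × 10^6 m² × 12.19 m = 236.8 m³

ΔV ≈ 237 m³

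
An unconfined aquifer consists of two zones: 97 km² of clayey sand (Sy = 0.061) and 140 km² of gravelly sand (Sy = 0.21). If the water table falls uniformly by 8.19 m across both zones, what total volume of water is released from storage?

A₁ = 97 km² = 9.7 × 10^7 m²; A₂ = 140 km² = 1.4 × 10^8 m²
ΔV₁ = 0.061 × 9.7 × 10^7 × 8.19 = 4.846 × 10^7 m³
ΔV₂ = 0.21 × 1.4 × 10^8 × 8.19 = 2.408 × 10^8 m³
ΔV = ΔV₁ + ΔV₂ = 2.892 × 10^8 m³

ΔV ≈ 2.89 × 10^8 m³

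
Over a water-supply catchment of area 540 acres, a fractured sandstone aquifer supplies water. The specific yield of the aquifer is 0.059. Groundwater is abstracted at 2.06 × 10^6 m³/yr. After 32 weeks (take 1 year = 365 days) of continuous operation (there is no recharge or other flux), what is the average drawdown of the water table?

A = 540 acres = 2.185 × 10^6 m²
Q = 2.06 × 10^6 m³/yr = 5644 m³/d
t = 32 weeks = 224 d
ΔV = Q × t = 5644 m³/d × 224 d = 1.264 × 10^6 m³
Δh = ΔV / (Sy × A) = 1.264 × 10^6 / (0.059 × 2.185 × 10^6) = 9.805 m

Δh ≈ 9.81 m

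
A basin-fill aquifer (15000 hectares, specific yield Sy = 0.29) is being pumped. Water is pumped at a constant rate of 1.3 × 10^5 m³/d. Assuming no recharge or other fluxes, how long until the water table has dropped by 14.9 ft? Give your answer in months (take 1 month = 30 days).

t ≈ 50.7 months

A = 15000 hectares = 1.5 × 10^8 m²
Δh = 14.9 ft = 4.542 m
ΔV = Sy × A × Δh = 0.29 × 1.5 × 10^8 × 4.542 = 1.976 × 10^8 m³
t = ΔV / Q = 1.976 × 10^8 m³ / 1.3 × 10^5 m³/d = 1520 d
t = 1520 d ≈ 50.66 months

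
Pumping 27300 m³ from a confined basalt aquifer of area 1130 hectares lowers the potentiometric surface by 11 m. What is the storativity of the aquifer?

S ≈ 2.2 × 10^-4

A = 1130 hectares = 1.13 × 10^7 m²
S = ΔV / (A × Δh) = 27300 m³ / (1.13 × 10^7 m² × 11 m) = 2.196 × 10^-4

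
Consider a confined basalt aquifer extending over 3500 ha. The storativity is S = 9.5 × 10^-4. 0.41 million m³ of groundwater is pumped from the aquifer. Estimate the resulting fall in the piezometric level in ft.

A = 3500 ha = 3.5 × 10^7 m²
ΔV = 0.41 million m³ = 4.1 × 10^5 m³
Δh = ΔV / (S × A) = 4.1 × 10^5 m³ / (9.5 × 10^-4 × 3.5 × 10^7 m²) = 12.33 m
Δh = 12.33 m = 40.46 ft

Δh ≈ 40.5 ft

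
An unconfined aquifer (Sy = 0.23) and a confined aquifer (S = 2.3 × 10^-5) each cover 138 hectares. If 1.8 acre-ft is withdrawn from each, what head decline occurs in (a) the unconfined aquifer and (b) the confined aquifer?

A = 138 hectares = 1.38 × 10^6 m²
ΔV = 1.8 acre-ft = 2220 m³
Unconfined: Δh_u = ΔV/(Sy·A) = 2220/(0.23 × 1.38 × 10^6) = 0.006995 m
Confined: Δh_c = ΔV/(S·A) = 2220/(2.3 × 10^-5 × 1.38 × 10^6) = 69.95 m

Δh_u ≈ 0.007 m; Δh_c ≈ 70 m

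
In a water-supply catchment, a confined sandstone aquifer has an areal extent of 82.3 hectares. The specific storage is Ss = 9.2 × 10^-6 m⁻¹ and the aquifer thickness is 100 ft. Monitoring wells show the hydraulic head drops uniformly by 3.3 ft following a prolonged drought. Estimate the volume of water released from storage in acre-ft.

ΔV ≈ 0.188 acre-ft

b = 100 ft = 30.48 m
S = Ss × b = 9.2 × 10^-6 m⁻¹ × 30.48 m = 2.804 × 10^-4
A = 82.3 hectares = 8.23 × 10^5 m²
Δh = 3.3 ft = 1.006 m
ΔV = S × A × Δh = 2.804 × 10^-4 × 8.23 × 10^5 m² × 1.006 m = 232.1 m³
ΔV = 232.1 m³ = 0.1882 acre-ft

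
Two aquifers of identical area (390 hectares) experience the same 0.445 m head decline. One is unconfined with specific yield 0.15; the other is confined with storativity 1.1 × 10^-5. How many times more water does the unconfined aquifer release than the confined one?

ΔV_u / ΔV_c ≈ 13600

A = 390 hectares = 3.9 × 10^6 m²
Unconfined: ΔV_u = Sy × A × Δh = 0.15 × 3.9 × 10^6 × 0.445 = 2.603 × 10^5 m³
Confined: ΔV_c = S × A × Δh = 1.1 × 10^-5 × 3.9 × 10^6 × 0.445 = 19.09 m³
Ratio = ΔV_u / ΔV_c = Sy / S = 0.15 / 1.1 × 10^-5 = 13640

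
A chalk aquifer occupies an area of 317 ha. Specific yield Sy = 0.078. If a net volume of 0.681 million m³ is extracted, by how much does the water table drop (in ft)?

Δh ≈ 9.04 ft

A = 317 ha = 3.17 × 10^6 m²
ΔV = 0.681 million m³ = 6.81 × 10^5 m³
Δh = ΔV / (Sy × A) = 6.81 × 10^5 m³ / (0.078 × 3.17 × 10^6 m²) = 2.754 m
Δh = 2.754 m = 9.036 ft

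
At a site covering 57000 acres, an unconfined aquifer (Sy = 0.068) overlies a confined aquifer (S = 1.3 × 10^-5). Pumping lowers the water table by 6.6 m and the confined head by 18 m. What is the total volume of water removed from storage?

ΔV ≈ 1.04 × 10^8 m³

A = 57000 acres = 2.307 × 10^8 m²
Unconfined: ΔV_u = Sy × A × Δh_u = 0.068 × 2.307 × 10^8 × 6.6 = 1.035 × 10^8 m³
Confined: ΔV_c = S × A × Δh_c = 1.3 × 10^-5 × 2.307 × 10^8 × 18 = 53980 m³
Total ΔV = 1.035 × 10^8 + 53980 = 1.036 × 10^8 m³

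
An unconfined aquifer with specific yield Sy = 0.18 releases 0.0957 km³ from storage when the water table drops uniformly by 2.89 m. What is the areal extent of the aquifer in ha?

A ≈ 18400 ha

ΔV = 0.0957 km³ = 9.57 × 10^7 m³
A = ΔV / (Sy × Δh) = 9.57 × 10^7 / (0.18 × 2.89) = 1.84 × 10^8 m²
A = 1.84 × 10^8 m² = 18400 ha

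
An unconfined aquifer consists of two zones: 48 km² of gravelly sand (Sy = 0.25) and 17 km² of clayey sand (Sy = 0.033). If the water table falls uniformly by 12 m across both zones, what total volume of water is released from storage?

A₁ = 48 km² = 4.8 × 10^7 m²; A₂ = 17 km² = 1.7 × 10^7 m²
ΔV₁ = 0.25 × 4.8 × 10^7 × 12 = 1.44 × 10^8 m³
ΔV₂ = 0.033 × 1.7 × 10^7 × 12 = 6.732 × 10^6 m³
ΔV = ΔV₁ + ΔV₂ = 1.507 × 10^8 m³

ΔV ≈ 1.51 × 10^8 m³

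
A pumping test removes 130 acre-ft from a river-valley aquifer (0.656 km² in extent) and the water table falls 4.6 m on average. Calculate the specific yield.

A = 0.656 km² = 6.56 × 10^5 m²
ΔV = 130 acre-ft = 1.604 × 10^5 m³
Sy = ΔV / (A × Δh) = 1.604 × 10^5 m³ / (6.56 × 10^5 m² × 4.6 m) = 0.05314

Sy ≈ 0.053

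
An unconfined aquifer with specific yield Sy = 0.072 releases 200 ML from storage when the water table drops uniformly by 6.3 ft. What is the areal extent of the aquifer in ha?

Δh = 6.3 ft = 1.92 m
ΔV = 200 ML = 2 × 10^5 m³
A = ΔV / (Sy × Δh) = 2 × 10^5 / (0.072 × 1.92) = 1.447 × 10^6 m²
A = 1.447 × 10^6 m² = 144.7 ha

A ≈ 145 ha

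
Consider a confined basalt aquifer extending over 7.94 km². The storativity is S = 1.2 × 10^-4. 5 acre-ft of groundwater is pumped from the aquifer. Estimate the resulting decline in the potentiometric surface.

A = 7.94 km² = 7.94 × 10^6 m²
ΔV = 5 acre-ft = 6167 m³
Δh = ΔV / (S × A) = 6167 m³ / (1.2 × 10^-4 × 7.94 × 10^6 m²) = 6.473 m

Δh ≈ 6.47 m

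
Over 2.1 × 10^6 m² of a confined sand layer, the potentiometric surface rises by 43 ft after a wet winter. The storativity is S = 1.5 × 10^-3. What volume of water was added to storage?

ΔV ≈ 41300 m³

Δh = 43 ft = 13.11 m
ΔV = S × A × Δh = 0.0015 × 2.1 × 10^6 m² × 13.11 m = 41290 m³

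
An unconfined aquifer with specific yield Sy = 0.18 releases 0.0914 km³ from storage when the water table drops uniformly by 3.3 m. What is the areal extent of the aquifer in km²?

ΔV = 0.0914 km³ = 9.14 × 10^7 m³
A = ΔV / (Sy × Δh) = 9.14 × 10^7 / (0.18 × 3.3) = 1.539 × 10^8 m²
A = 1.539 × 10^8 m² = 153.9 km²

A ≈ 154 km²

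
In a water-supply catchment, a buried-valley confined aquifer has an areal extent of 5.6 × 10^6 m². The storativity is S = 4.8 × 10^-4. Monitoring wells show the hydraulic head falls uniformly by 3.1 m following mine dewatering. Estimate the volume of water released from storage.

ΔV = S × A × Δh = 4.8 × 10^-4 × 5.6 × 10^6 m² × 3.1 m = 8333 m³

ΔV ≈ 8330 m³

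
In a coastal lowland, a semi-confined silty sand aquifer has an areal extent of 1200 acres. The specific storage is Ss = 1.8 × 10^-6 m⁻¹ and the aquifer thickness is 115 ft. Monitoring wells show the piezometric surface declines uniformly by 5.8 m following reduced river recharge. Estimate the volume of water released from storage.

b = 115 ft = 35.05 m
S = Ss × b = 1.8 × 10^-6 m⁻¹ × 35.05 m = 6.309 × 10^-5
A = 1200 acres = 4.856 × 10^6 m²
ΔV = S × A × Δh = 6.309 × 10^-5 × 4.856 × 10^6 m² × 5.8 m = 1777 m³

ΔV ≈ 1780 m³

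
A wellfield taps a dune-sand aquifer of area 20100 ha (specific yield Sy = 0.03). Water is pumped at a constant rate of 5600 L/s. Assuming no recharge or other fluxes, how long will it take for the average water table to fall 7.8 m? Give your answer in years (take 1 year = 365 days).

A = 20100 ha = 2.01 × 10^8 m²
ΔV = Sy × A × Δh = 0.03 × 2.01 × 10^8 × 7.8 = 4.703 × 10^7 m³
Q = 5600 L/s = 4.838 × 10^5 m³/d
t = ΔV / Q = 4.703 × 10^7 m³ / 4.838 × 10^5 m³/d = 97.21 d
t = 97.21 d ≈ 0.2663 years

t ≈ 0.266 years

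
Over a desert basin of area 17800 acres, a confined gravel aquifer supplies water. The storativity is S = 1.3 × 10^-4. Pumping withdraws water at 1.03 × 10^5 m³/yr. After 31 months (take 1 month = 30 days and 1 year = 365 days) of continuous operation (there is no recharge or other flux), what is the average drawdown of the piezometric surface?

A = 17800 acres = 7.203 × 10^7 m²
Q = 1.03 × 10^5 m³/yr = 282.2 m³/d
t = 31 months = 930 d
ΔV = Q × t = 282.2 m³/d × 930 d = 2.624 × 10^5 m³
Δh = ΔV / (S × A) = 2.624 × 10^5 / (1.3 × 10^-4 × 7.203 × 10^7) = 28.03 m

Δh ≈ 28 m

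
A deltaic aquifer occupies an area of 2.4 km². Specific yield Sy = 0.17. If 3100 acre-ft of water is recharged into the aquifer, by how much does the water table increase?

Δh ≈ 9.37 m

A = 2.4 km² = 2.4 × 10^6 m²
ΔV = 3100 acre-ft = 3.824 × 10^6 m³
Δh = ΔV / (Sy × A) = 3.824 × 10^6 m³ / (0.17 × 2.4 × 10^6 m²) = 9.372 m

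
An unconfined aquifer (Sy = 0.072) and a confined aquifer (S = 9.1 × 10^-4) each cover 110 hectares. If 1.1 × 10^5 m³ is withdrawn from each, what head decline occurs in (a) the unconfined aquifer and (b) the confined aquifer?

Δh_u ≈ 1.39 m; Δh_c ≈ 110 m

A = 110 hectares = 1.1 × 10^6 m²
Unconfined: Δh_u = ΔV/(Sy·A) = 1.1 × 10^5/(0.072 × 1.1 × 10^6) = 1.389 m
Confined: Δh_c = ΔV/(S·A) = 1.1 × 10^5/(9.1 × 10^-4 × 1.1 × 10^6) = 109.9 m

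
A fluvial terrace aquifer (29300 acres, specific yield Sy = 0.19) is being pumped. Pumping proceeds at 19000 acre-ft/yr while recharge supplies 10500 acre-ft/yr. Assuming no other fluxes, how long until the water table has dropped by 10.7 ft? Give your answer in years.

A = 29300 acres = 1.186 × 10^8 m²
Δh = 10.7 ft = 3.261 m
ΔV = Sy × A × Δh = 0.19 × 1.186 × 10^8 × 3.261 = 7.347 × 10^7 m³
Net withdrawal = 19000 − 10500 = 8500 acre-ft/yr = 28720 m³/d
t = ΔV / Q = 7.347 × 10^7 m³ / 28720 m³/d = 2558 d
t = 2558 d ≈ 7.008 years

t ≈ 7.01 years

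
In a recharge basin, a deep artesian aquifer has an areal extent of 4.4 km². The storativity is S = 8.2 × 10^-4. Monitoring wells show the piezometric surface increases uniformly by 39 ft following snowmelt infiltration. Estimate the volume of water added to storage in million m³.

ΔV ≈ 0.0429 million m³

A = 4.4 km² = 4.4 × 10^6 m²
Δh = 39 ft = 11.89 m
ΔV = S × A × Δh = 8.2 × 10^-4 × 4.4 × 10^6 m² × 11.89 m = 42890 m³
ΔV = 42890 m³ = 0.04289 million m³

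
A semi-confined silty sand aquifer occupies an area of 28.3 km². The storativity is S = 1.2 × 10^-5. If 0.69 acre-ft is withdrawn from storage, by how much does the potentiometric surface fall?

Δh ≈ 2.51 m

A = 28.3 km² = 2.83 × 10^7 m²
ΔV = 0.69 acre-ft = 851.1 m³
Δh = ΔV / (S × A) = 851.1 m³ / (1.2 × 10^-5 × 2.83 × 10^7 m²) = 2.506 m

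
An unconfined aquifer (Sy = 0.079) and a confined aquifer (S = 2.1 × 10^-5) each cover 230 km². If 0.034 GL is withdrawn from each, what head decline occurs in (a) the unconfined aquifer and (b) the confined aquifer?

A = 230 km² = 2.3 × 10^8 m²
ΔV = 0.034 GL = 34000 m³
Unconfined: Δh_u = ΔV/(Sy·A) = 34000/(0.079 × 2.3 × 10^8) = 0.001871 m
Confined: Δh_c = ΔV/(S·A) = 34000/(2.1 × 10^-5 × 2.3 × 10^8) = 7.039 m

Δh_u ≈ 0.00187 m; Δh_c ≈ 7.04 m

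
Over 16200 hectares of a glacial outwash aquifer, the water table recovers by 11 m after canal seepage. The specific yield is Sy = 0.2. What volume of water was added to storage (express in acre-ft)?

A = 16200 hectares = 1.62 × 10^8 m²
ΔV = Sy × A × Δh = 0.2 × 1.62 × 10^8 m² × 11 m = 3.564 × 10^8 m³
ΔV = 3.564 × 10^8 m³ = 2.889 × 10^5 acre-ft

ΔV ≈ 2.89 × 10^5 acre-ft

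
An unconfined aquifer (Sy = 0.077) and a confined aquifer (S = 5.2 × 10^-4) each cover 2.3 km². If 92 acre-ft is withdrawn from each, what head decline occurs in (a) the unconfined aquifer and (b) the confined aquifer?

Δh_u ≈ 0.641 m; Δh_c ≈ 94.9 m

A = 2.3 km² = 2.3 × 10^6 m²
ΔV = 92 acre-ft = 1.135 × 10^5 m³
Unconfined: Δh_u = ΔV/(Sy·A) = 1.135 × 10^5/(0.077 × 2.3 × 10^6) = 0.6408 m
Confined: Δh_c = ΔV/(S·A) = 1.135 × 10^5/(5.2 × 10^-4 × 2.3 × 10^6) = 94.88 m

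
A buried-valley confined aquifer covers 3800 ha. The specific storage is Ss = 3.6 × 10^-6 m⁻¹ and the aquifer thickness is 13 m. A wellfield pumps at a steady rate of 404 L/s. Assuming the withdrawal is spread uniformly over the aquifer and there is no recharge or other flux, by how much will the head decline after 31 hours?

S = Ss × b = 3.6 × 10^-6 m⁻¹ × 13 m = 4.68 × 10^-5
A = 3800 ha = 3.8 × 10^7 m²
Q = 404 L/s = 34910 m³/d
t = 31 hours = 1.292 d
ΔV = Q × t = 34910 m³/d × 1.292 d = 45090 m³
Δh = ΔV / (S × A) = 45090 / (4.68 × 10^-5 × 3.8 × 10^7) = 25.35 m

Δh ≈ 25.4 m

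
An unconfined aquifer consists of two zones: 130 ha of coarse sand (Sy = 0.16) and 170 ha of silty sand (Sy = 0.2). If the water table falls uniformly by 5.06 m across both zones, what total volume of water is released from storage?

ΔV ≈ 2.77 × 10^6 m³

A₁ = 130 ha = 1.3 × 10^6 m²; A₂ = 170 ha = 1.7 × 10^6 m²
ΔV₁ = 0.16 × 1.3 × 10^6 × 5.06 = 1.052 × 10^6 m³
ΔV₂ = 0.2 × 1.7 × 10^6 × 5.06 = 1.72 × 10^6 m³
ΔV = ΔV₁ + ΔV₂ = 2.773 × 10^6 m³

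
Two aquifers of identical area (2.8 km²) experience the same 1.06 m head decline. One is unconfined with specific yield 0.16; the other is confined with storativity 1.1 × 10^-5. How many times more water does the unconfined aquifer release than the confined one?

ΔV_u / ΔV_c ≈ 14500

A = 2.8 km² = 2.8 × 10^6 m²
Unconfined: ΔV_u = Sy × A × Δh = 0.16 × 2.8 × 10^6 × 1.06 = 4.749 × 10^5 m³
Confined: ΔV_c = S × A × Δh = 1.1 × 10^-5 × 2.8 × 10^6 × 1.06 = 32.65 m³
Ratio = ΔV_u / ΔV_c = Sy / S = 0.16 / 1.1 × 10^-5 = 14550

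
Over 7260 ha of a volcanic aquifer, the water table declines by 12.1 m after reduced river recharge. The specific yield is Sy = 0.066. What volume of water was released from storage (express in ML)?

ΔV ≈ 58000 ML

A = 7260 ha = 7.26 × 10^7 m²
ΔV = Sy × A × Δh = 0.066 × 7.26 × 10^7 m² × 12.1 m = 5.798 × 10^7 m³
ΔV = 5.798 × 10^7 m³ = 57980 ML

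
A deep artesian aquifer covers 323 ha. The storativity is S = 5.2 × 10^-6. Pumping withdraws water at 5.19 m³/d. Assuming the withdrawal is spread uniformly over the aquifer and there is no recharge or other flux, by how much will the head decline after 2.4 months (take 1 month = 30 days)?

Δh ≈ 22.2 m

A = 323 ha = 3.23 × 10^6 m²
t = 2.4 months = 72 d
ΔV = Q × t = 5.19 m³/d × 72 d = 373.7 m³
Δh = ΔV / (S × A) = 373.7 / (5.2 × 10^-6 × 3.23 × 10^6) = 22.25 m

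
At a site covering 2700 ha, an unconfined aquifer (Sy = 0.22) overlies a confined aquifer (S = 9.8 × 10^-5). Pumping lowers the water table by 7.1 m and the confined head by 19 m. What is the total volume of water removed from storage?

ΔV ≈ 4.22 × 10^7 m³

A = 2700 ha = 2.7 × 10^7 m²
Unconfined: ΔV_u = Sy × A × Δh_u = 0.22 × 2.7 × 10^7 × 7.1 = 4.217 × 10^7 m³
Confined: ΔV_c = S × A × Δh_c = 9.8 × 10^-5 × 2.7 × 10^7 × 19 = 50270 m³
Total ΔV = 4.217 × 10^7 + 50270 = 4.222 × 10^7 m³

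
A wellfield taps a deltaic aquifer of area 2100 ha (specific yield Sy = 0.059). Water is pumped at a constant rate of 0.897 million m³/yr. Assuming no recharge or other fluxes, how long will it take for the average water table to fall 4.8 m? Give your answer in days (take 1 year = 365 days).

t ≈ 2420 days

A = 2100 ha = 2.1 × 10^7 m²
ΔV = Sy × A × Δh = 0.059 × 2.1 × 10^7 × 4.8 = 5.947 × 10^6 m³
Q = 0.897 million m³/yr = 2458 m³/d
t = ΔV / Q = 5.947 × 10^6 m³ / 2458 m³/d = 2420 d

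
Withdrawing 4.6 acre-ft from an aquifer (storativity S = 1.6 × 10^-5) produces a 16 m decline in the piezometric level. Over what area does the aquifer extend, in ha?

A ≈ 2220 ha

ΔV = 4.6 acre-ft = 5674 m³
A = ΔV / (S × Δh) = 5674 / (1.6 × 10^-5 × 16) = 2.216 × 10^7 m²
A = 2.216 × 10^7 m² = 2216 ha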